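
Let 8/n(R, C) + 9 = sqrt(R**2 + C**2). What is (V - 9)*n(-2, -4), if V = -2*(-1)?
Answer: 504/61 + 112*sqrt(5)/61 ≈ 12.368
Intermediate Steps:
n(R, C) = 8/(-9 + sqrt(C**2 + R**2)) (n(R, C) = 8/(-9 + sqrt(R**2 + C**2)) = 8/(-9 + sqrt(C**2 + R**2)))
V = 2
(V - 9)*n(-2, -4) = (2 - 9)*(8/(-9 + sqrt((-4)**2 + (-2)**2))) = -56/(-9 + sqrt(16 + 4)) = -56/(-9 + sqrt(20)) = -56/(-9 + 2*sqrt(5))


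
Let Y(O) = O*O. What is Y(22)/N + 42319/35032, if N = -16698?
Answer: 2849947/2417208 ≈ 1.1790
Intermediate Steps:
Y(O) = O**2
Y(22)/N + 42319/35032 = 22**2/(-16698) + 42319/35032 = 484*(-1/16698) + 42319*(1/35032) = -2/69 + 42319/35032 = 2849947/2417208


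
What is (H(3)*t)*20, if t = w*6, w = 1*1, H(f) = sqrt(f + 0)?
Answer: 120*sqrt(3) ≈ 207.85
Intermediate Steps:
H(f) = sqrt(f)
w = 1
t = 6 (t = 1*6 = 6)
(H(3)*t)*20 = (sqrt(3)*6)*20 = (6*sqrt(3))*20 = 120*sqrt(3)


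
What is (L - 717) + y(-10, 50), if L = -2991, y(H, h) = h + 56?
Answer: -3602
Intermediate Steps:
y(H, h) = 56 + h
(L - 717) + y(-10, 50) = (-2991 - 717) + (56 + 50) = -3708 + 106 = -3602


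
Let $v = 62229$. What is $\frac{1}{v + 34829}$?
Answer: $\frac{1}{97058} \approx 1.0303 \cdot 10^{-5}$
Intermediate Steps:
$\frac{1}{v + 34829} = \frac{1}{62229 + 34829} = \frac{1}{97058}$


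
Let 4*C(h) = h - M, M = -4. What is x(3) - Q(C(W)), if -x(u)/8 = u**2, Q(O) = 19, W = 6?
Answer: -91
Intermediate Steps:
C(h) = 1 + h/4 (C(h) = (h - 1*(-4))/4 = (h + 4)/4 = (4 + h)/4 = 1 + h/4)
x(u) = -8*u**2
x(3) - Q(C(W)) = -8*3**2 - 1*19 = -8*9 - 19 = -72 - 19 = -91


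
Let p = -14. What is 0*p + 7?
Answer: 7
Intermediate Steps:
0*p + 7 = 0*(-14) + 7 = 0 + 7 = 7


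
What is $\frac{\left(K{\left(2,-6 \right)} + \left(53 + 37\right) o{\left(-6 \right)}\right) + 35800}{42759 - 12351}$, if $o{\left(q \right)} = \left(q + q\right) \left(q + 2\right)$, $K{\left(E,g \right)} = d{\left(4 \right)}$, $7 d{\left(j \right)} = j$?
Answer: $\frac{70211}{53214} \approx 1.3194$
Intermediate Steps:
$d{\left(j \right)} = \frac{j}{7}$
$K{\left(E,g \right)} = \frac{4}{7}$ ($K{\left(E,g \right)} = \frac{1}{7} \cdot 4 = \frac{4}{7}$)
$o{\left(q \right)} = 2 q \left(2 + q\right)$
$\frac{\left(K{\left(2,-6 \right)} + \left(53 + 37\right) o{\left(-6 \right)}\right) + 35800}{42759 - 12351} = \frac{\left(\frac{4}{7} + \left(53 + 37\right) 2 \left(-6\right) \left(2 - 6\right)\right) + 35800}{42759 - 12351} = \frac{\left(\frac{4}{7} + 90 \cdot 2 \left(-6\right) \left(-4\right)\right) + 35800}{30408} = \left(\left(\frac{4}{7} + 90 \cdot 48\right) + 35800\right) \frac{1}{30408} = \left(\left(\frac{4}{7} + 4320\right) + 35800\right) \frac{1}{30408} = \left(\frac{30244}{7} + 35800\right) \frac{1}{30408} = \frac{280844}{7} \cdot \frac{1}{30408} = \frac{70211}{53214}$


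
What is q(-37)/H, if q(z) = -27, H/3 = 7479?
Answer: -1/831 ≈ -0.0012034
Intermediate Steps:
H = 22437 (H = 3*7479 = 22437)
q(-37)/H = -27/22437 = -27*1/22437 = -1/831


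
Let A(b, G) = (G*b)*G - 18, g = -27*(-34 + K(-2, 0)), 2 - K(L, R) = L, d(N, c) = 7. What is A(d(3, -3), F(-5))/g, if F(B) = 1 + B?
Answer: 47/405 ≈ 0.11605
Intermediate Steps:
K(L, R) = 2 - L
g = 810 (g = -27*(-34 + (2 - 1*(-2))) = -27*(-34 + (2 + 2)) = -27*(-34 + 4) = -27*(-30) = 810)
A(b, G) = -18 + b*G² (A(b, G) = b*G² - 18 = -18 + b*G²)
A(d(3, -3), F(-5))/g = (-18 + 7*(1 - 5)²)/810 = (-18 + 7*(-4)²)*(1/810) = (-18 + 7*16)*(1/810) = (-18 + 112)*(1/810) = 94*(1/810) = 47/405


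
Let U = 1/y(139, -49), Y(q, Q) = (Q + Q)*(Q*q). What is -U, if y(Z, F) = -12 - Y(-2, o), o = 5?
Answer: -1/88 ≈ -0.011364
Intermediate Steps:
Y(q, Q) = 2*q*Q**2 (Y(q, Q) = (2*Q)*(Q*q) = 2*q*Q**2)
y(Z, F) = 88 (y(Z, F) = -12 - 2*(-2)*5**2 = -12 - 2*(-2)*25 = -12 - 1*(-100) = -12 + 100 = 88)
U = 1/88 ≈ 0.011364
-U = -1*1/88 = -1/88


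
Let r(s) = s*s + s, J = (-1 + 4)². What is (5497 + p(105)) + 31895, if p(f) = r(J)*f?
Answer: 46842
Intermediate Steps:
J = 9 (J = 3² = 9)
r(s) = s + s² (r(s) = s² + s = s + s²)
p(f) = 90*f (p(f) = (9*(1 + 9))*f = (9*10)*f = 90*f)
(5497 + p(105)) + 31895 = (5497 + 90*105) + 31895 = (5497 + 9450) + 31895 = 14947 + 31895 = 46842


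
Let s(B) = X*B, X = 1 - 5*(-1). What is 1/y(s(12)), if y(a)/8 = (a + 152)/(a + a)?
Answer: 9/112 ≈ 0.080357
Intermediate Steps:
X = 6 (X = 1 + 5 = 6)
s(B) = 6*B
y(a) = 4*(152 + a)/a (y(a) = 8*((a + 152)/(a + a)) = 8*((152 + a)/((2*a))) = 8*((152 + a)*(1/(2*a))) = 8*((152 + a)/(2*a)) = 4*(152 + a)/a)
1/y(s(12)) = 1/(4 + 608/((6*12))) = 1/(4 + 608/72) = 1/(4 + 608*(1/72)) = 1/(4 + 76/9) = 1/(112/9) = 9/112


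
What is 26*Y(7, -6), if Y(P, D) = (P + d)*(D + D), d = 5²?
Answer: -9984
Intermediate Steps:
d = 25
Y(P, D) = 2*D*(25 + P) (Y(P, D) = (P + 25)*(D + D) = (25 + P)*(2*D) = 2*D*(25 + P))
26*Y(7, -6) = 26*(2*(-6)*(25 + 7)) = 26*(2*(-6)*32) = 26*(-384) = -9984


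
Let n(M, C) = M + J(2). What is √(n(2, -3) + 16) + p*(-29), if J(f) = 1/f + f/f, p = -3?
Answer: 87 + √78/2 ≈ 91.416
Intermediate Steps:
J(f) = 1 + 1/f (J(f) = 1/f + 1 = 1 + 1/f)
n(M, C) = 3/2 + M (n(M, C) = M + (1 + 2)/2 = M + (½)*3 = M + 3/2 = 3/2 + M)
√(n(2, -3) + 16) + p*(-29) = √((3/2 + 2) + 16) - 3*(-29) = √(7/2 + 16) + 87 = √(39/2) + 87 = √78/2 + 87 = 87 + √78/2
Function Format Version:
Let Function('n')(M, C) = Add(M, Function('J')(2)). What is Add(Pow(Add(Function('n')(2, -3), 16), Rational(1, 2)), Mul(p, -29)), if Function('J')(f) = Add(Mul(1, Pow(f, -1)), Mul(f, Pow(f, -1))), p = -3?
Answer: Add(87, Mul(Rational(1, 2), Pow(78, Rational(1, 2)))) ≈ 91.416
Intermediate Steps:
Function('J')(f) = Add(1, Pow(f, -1)) (Function('J')(f) = Add(Pow(f, -1), 1) = Add(1, Pow(f, -1)))
Function('n')(M, C) = Add(Rational(3, 2), M) (Function('n')(M, C) = Add(M, Mul(Pow(2, -1), Add(1, 2))) = Add(M, Mul(Rational(1, 2), 3)) = Add(M, Rational(3, 2)) = Add(Rational(3, 2), M))
Add(Pow(Add(Function('n')(2, -3), 16), Rational(1, 2)), Mul(p, -29)) = Add(Pow(Add(Add(Rational(3, 2), 2), 16), Rational(1, 2)), Mul(-3, -29)) = Add(Pow(Add(Rational(7, 2), 16), Rational(1, 2)), 87) = Add(Pow(Rational(39, 2), Rational(1, 2)), 87) = Add(Mul(Rational(1, 2), Pow(78, Rational(1, 2))), 87) = Add(87, Mul(Rational(1, 2), Pow(78, Rational(1, 2))))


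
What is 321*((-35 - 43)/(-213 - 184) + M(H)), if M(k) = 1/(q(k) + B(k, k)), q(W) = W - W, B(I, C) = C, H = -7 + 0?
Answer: 47829/2779 ≈ 17.211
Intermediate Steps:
H = -7
q(W) = 0
M(k) = 1/k (M(k) = 1/(0 + k) = 1/k)
321*((-35 - 43)/(-213 - 184) + M(H)) = 321*((-35 - 43)/(-213 - 184) + 1/(-7)) = 321*(-78/(-397) - 1/7) = 321*(-78*(-1/397) - 1/7) = 321*(78/397 - 1/7) = 321*(149/2779) = 47829/2779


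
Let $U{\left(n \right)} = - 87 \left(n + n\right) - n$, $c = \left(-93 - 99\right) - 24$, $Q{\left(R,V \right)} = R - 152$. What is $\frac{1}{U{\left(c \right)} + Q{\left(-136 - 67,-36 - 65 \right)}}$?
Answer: $\frac{1}{37445} \approx 2.6706 \cdot 10^{-5}$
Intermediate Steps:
$Q{\left(R,V \right)} = -152 + R$
$c = -216$ ($c = -192 - 24 = -216$)
$U{\left(n \right)} = - 175 n$ ($U{\left(n \right)} = - 87 \cdot 2 n - n = - 174 n - n = - 175 n$)
$\frac{1}{U{\left(c \right)} + Q{\left(-136 - 67,-36 - 65 \right)}} = \frac{1}{\left(-175\right) \left(-216\right) - 355} = \frac{1}{37800 - 355} = \frac{1}{37445}$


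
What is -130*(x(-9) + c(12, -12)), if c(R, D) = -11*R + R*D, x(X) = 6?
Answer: 35100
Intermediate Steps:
c(R, D) = -11*R + D*R
-130*(x(-9) + c(12, -12)) = -130*(6 + 12*(-11 - 12)) = -130*(6 + 12*(-23)) = -130*(6 - 276) = -130*(-270) = 35100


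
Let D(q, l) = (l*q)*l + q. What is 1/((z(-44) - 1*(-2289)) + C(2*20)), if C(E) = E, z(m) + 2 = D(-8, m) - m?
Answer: -1/13125 ≈ -7.6190e-5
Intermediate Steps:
D(q, l) = q + q*l**2 (D(q, l) = q*l**2 + q = q + q*l**2)
z(m) = -10 - m - 8*m**2 (z(m) = -2 + (-8*(1 + m**2) - m) = -2 + ((-8 - 8*m**2) - m) = -2 + (-8 - m - 8*m**2) = -10 - m - 8*m**2)
1/((z(-44) - 1*(-2289)) + C(2*20)) = 1/(((-10 - 1*(-44) - 8*(-44)**2) - 1*(-2289)) + 2*20) = 1/(((-10 + 44 - 8*1936) + 2289) + 40) = 1/(((-10 + 44 - 15488) + 2289) + 40) = 1/((-15454 + 2289) + 40) = 1/(-13165 + 40) = 1/(-13125) = -1/13125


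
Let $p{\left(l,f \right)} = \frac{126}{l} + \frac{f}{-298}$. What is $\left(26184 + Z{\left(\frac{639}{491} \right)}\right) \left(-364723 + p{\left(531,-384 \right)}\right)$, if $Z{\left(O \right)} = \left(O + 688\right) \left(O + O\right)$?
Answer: $- \frac{21626267945920301430}{2119343071} \approx -1.0204 \cdot 10^{10}$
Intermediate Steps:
$p{\left(l,f \right)} = \frac{126}{l} - \frac{f}{298}$ ($p{\left(l,f \right)} = \frac{126}{l} + f \left(- \frac{1}{298}\right) = \frac{126}{l} - \frac{f}{298}$)
$Z{\left(O \right)} = 2 O \left(688 + O\right)$ ($Z{\left(O \right)} = \left(688 + O\right) 2 O = 2 O \left(688 + O\right)$)
$\left(26184 + Z{\left(\frac{639}{491} \right)}\right) \left(-364723 + p{\left(531,-384 \right)}\right) = \left(26184 + 2 \cdot \frac{639}{491} \left(688 + \frac{639}{491}\right)\right) \left(-364723 + \left(\frac{126}{531} - - \frac{192}{149}\right)\right) = \left(26184 + 2 \cdot 639 \cdot \frac{1}{491} \left(688 + 639 \cdot \frac{1}{491}\right)\right) \left(-364723 + \left(126 \cdot \frac{1}{531} + \frac{192}{149}\right)\right) = \left(26184 + 2 \cdot \frac{639}{491} \left(688 + \frac{639}{491}\right)\right) \left(-364723 + \left(\frac{14}{59} + \frac{192}{149}\right)\right) = \left(26184 + 2 \cdot \frac{639}{491} \cdot \frac{338447}{491}\right) \left(-364723 + \frac{13414}{8791}\right) = \left(26184 + \frac{432535266}{241081}\right) \left(- \frac{3206266479}{8791}\right) = \frac{6745000170}{241081} \left(- \frac{3206266479}{8791}\right) = - \frac{21626267945920301430}{2119343071}$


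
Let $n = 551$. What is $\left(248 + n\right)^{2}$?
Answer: $638401$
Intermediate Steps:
$\left(248 + n\right)^{2} = \left(248 + 551\right)^{2} = 799^{2} = 638401$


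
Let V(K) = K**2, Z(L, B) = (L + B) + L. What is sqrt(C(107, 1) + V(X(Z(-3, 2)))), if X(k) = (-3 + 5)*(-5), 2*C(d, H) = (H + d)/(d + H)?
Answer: sqrt(402)/2 ≈ 10.025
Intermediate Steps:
C(d, H) = 1/2 (C(d, H) = ((H + d)/(d + H))/2 = ((H + d)/(H + d))/2 = (1/2)*1 = 1/2)
Z(L, B) = B + 2*L (Z(L, B) = (B + L) + L = B + 2*L)
X(k) = -10 (X(k) = 2*(-5) = -10)
sqrt(C(107, 1) + V(X(Z(-3, 2)))) = sqrt(1/2 + (-10)**2) = sqrt(1/2 + 100) = sqrt(201/2) = sqrt(402)/2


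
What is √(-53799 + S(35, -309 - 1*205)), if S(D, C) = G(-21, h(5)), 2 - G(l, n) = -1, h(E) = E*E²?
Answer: 2*I*√13449 ≈ 231.94*I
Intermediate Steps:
h(E) = E³
G(l, n) = 3 (G(l, n) = 2 - 1*(-1) = 2 + 1 = 3)
S(D, C) = 3
√(-53799 + S(35, -309 - 1*205)) = √(-53799 + 3) = √(-53796) = 2*I*√13449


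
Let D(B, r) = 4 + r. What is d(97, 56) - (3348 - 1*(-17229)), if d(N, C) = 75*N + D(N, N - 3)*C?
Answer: -7814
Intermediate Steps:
d(N, C) = 75*N + C*(1 + N) (d(N, C) = 75*N + (4 + (N - 3))*C = 75*N + (4 + (-3 + N))*C = 75*N + (1 + N)*C = 75*N + C*(1 + N))
d(97, 56) - (3348 - 1*(-17229)) = (75*97 + 56*(1 + 97)) - (3348 - 1*(-17229)) = (7275 + 56*98) - (3348 + 17229) = (7275 + 5488) - 1*20577 = 12763 - 20577 = -7814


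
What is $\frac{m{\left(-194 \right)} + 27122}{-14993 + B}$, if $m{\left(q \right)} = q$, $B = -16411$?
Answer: $- \frac{2244}{2617} \approx -0.85747$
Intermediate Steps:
$\frac{m{\left(-194 \right)} + 27122}{-14993 + B} = \frac{-194 + 27122}{-14993 - 16411} = \frac{26928}{-31404} = 26928 \left(- \frac{1}{31404}\right) = - \frac{2244}{2617}$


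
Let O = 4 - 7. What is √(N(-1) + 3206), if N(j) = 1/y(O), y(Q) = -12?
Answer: √115413/6 ≈ 56.621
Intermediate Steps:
O = -3
N(j) = -1/12 (N(j) = 1/(-12) = -1/12)
√(N(-1) + 3206) = √(-1/12 + 3206) = √(38471/12) = √115413/6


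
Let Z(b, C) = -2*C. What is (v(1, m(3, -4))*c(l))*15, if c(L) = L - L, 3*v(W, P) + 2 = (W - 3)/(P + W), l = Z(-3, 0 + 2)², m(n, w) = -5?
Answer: 0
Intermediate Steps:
l = 16 (l = (-2*(0 + 2))² = (-2*2)² = (-4)² = 16)
v(W, P) = -⅔ + (-3 + W)/(3*(P + W)) (v(W, P) = -⅔ + ((W - 3)/(P + W))/3 = -⅔ + ((-3 + W)/(P + W))/3 = -⅔ + (-3 + W)/(3*(P + W)))
c(L) = 0
(v(1, m(3, -4))*c(l))*15 = (((-3 - 1*1 - 2*(-5))/(3*(-5 + 1)))*0)*15 = (((⅓)*(-3 - 1 + 10)/(-4))*0)*15 = (((⅓)*(-¼)*6)*0)*15 = -½*0*15 = 0*15 = 0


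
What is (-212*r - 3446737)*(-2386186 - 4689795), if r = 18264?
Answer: 51787017524605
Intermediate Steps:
(-212*r - 3446737)*(-2386186 - 4689795) = (-212*18264 - 3446737)*(-2386186 - 4689795) = (-3871968 - 3446737)*(-7075981) = -7318705*(-7075981) = 51787017524605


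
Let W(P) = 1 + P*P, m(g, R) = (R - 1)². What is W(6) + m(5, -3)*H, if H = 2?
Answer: 69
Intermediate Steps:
m(g, R) = (-1 + R)²
W(P) = 1 + P²
W(6) + m(5, -3)*H = (1 + 6²) + (-1 - 3)²*2 = (1 + 36) + (-4)²*2 = 37 + 16*2 = 37 + 32 = 69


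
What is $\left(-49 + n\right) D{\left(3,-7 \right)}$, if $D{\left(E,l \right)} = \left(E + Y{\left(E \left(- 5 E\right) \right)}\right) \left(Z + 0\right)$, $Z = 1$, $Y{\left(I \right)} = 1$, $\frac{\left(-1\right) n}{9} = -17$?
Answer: $416$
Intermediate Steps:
$n = 153$ ($n = \left(-9\right) \left(-17\right) = 153$)
$D{\left(E,l \right)} = 1 + E$ ($D{\left(E,l \right)} = \left(E + 1\right) \left(1 + 0\right) = \left(1 + E\right) 1 = 1 + E$)
$\left(-49 + n\right) D{\left(3,-7 \right)} = \left(-49 + 153\right) \left(1 + 3\right) = 104 \cdot 4 = 416$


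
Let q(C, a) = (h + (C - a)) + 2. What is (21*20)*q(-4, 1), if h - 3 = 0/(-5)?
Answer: 0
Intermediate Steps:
h = 3 (h = 3 + 0/(-5) = 3 + 0*(-⅕) = 3 + 0 = 3)
q(C, a) = 5 + C - a (q(C, a) = (3 + (C - a)) + 2 = (3 + C - a) + 2 = 5 + C - a)
(21*20)*q(-4, 1) = (21*20)*(5 - 4 - 1*1) = 420*(5 - 4 - 1) = 420*0 = 0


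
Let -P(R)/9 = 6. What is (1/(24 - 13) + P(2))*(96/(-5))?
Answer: 56928/55 ≈ 1035.1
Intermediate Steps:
P(R) = -54 (P(R) = -9*6 = -54)
(1/(24 - 13) + P(2))*(96/(-5)) = (1/(24 - 13) - 54)*(96/(-5)) = (1/11 - 54)*(96*(-⅕)) = (1/11 - 54)*(-96/5) = -593/11*(-96/5) = 56928/55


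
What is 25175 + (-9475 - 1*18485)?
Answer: -2785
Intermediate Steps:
25175 + (-9475 - 1*18485) = 25175 + (-9475 - 18485) = 25175 - 27960 = -2785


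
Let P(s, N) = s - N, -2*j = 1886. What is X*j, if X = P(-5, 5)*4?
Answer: 37720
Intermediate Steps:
j = -943 (j = -1/2*1886 = -943)
X = -40 (X = (-5 - 1*5)*4 = (-5 - 5)*4 = -10*4 = -40)
X*j = -40*(-943) = 37720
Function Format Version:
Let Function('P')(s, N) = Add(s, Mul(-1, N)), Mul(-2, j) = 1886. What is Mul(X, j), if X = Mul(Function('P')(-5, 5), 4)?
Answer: 37720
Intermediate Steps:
j = -943 (j = Mul(Rational(-1, 2), 1886) = -943)
X = -40 (X = Mul(Add(-5, Mul(-1, 5)), 4) = Mul(Add(-5, -5), 4) = Mul(-10, 4) = -40)
Mul(X, j) = Mul(-40, -943) = 37720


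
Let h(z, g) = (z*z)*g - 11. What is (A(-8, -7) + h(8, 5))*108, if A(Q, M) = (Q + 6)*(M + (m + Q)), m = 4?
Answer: 35748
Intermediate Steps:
h(z, g) = -11 + g*z² (h(z, g) = z²*g - 11 = g*z² - 11 = -11 + g*z²)
A(Q, M) = (6 + Q)*(4 + M + Q) (A(Q, M) = (Q + 6)*(M + (4 + Q)) = (6 + Q)*(4 + M + Q))
(A(-8, -7) + h(8, 5))*108 = ((24 + (-8)² + 6*(-7) + 10*(-8) - 7*(-8)) + (-11 + 5*8²))*108 = ((24 + 64 - 42 - 80 + 56) + (-11 + 5*64))*108 = (22 + (-11 + 320))*108 = (22 + 309)*108 = 331*108 = 35748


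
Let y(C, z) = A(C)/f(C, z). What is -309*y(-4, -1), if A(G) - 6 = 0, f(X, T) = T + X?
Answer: 1854/5 ≈ 370.80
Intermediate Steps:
A(G) = 6 (A(G) = 6 + 0 = 6)
y(C, z) = 6/(C + z) (y(C, z) = 6/(z + C) = 6/(C + z))
-309*y(-4, -1) = -1854/(-4 - 1) = -1854/(-5) = -1854*(-1)/5 = -309*(-6/5) = 1854/5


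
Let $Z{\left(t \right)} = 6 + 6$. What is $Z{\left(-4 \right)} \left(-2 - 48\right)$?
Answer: $-600$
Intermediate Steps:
$Z{\left(t \right)} = 12$
$Z{\left(-4 \right)} \left(-2 - 48\right) = 12 \left(-2 - 48\right) = 12 \left(-50\right) = -600$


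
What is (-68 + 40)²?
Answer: 784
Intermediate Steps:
(-68 + 40)² = (-28)² = 784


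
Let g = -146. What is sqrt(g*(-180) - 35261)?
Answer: I*sqrt(8981) ≈ 94.768*I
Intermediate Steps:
sqrt(g*(-180) - 35261) = sqrt(-146*(-180) - 35261) = sqrt(26280 - 35261) = sqrt(-8981) = I*sqrt(8981)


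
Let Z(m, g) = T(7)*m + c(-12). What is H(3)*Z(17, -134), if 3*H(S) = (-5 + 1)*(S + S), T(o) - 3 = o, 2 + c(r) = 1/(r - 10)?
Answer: -14780/11 ≈ -1343.6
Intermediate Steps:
c(r) = -2 + 1/(-10 + r) (c(r) = -2 + 1/(r - 10) = -2 + 1/(-10 + r))
T(o) = 3 + o
H(S) = -8*S/3 (H(S) = ((-5 + 1)*(S + S))/3 = (-8*S)/3 = -8*S/3)
Z(m, g) = -45/22 + 10*m (Z(m, g) = (3 + 7)*m + (21 - 2*(-12))/(-10 - 12) = 10*m + (21 + 24)/(-22) = 10*m - 1/22*45 = 10*m - 45/22 = -45/22 + 10*m)
H(3)*Z(17, -134) = (-8/3*3)*(-45/22 + 10*17) = -8*(-45/22 + 170) = -8*3695/22 = -14780/11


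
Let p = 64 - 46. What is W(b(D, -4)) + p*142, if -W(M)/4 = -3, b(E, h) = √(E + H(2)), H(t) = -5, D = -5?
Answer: 2568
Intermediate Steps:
b(E, h) = √(-5 + E) (b(E, h) = √(E - 5) = √(-5 + E))
p = 18
W(M) = 12 (W(M) = -4*(-3) = 12)
W(b(D, -4)) + p*142 = 12 + 18*142 = 12 + 2556 = 2568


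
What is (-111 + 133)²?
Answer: 484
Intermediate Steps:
(-111 + 133)² = 22² = 484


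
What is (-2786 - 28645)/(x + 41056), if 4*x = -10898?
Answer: -62862/76663 ≈ -0.81998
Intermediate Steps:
x = -5449/2 (x = (1/4)*(-10898) = -5449/2 ≈ -2724.5)
(-2786 - 28645)/(x + 41056) = (-2786 - 28645)/(-5449/2 + 41056) = -31431/76663/2 = -31431*2/76663 = -62862/76663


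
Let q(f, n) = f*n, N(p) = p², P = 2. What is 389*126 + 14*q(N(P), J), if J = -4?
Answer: 48790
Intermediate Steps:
389*126 + 14*q(N(P), J) = 389*126 + 14*(2²*(-4)) = 49014 + 14*(4*(-4)) = 49014 + 14*(-16) = 49014 - 224 = 48790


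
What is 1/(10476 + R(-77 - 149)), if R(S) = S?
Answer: 1/10250 ≈ 9.7561e-5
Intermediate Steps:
1/(10476 + R(-77 - 149)) = 1/(10476 + (-77 - 149)) = 1/(10476 - 226) = 1/10250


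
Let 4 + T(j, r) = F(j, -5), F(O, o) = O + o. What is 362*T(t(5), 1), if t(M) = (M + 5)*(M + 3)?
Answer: 25702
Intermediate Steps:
t(M) = (3 + M)*(5 + M) (t(M) = (5 + M)*(3 + M) = (3 + M)*(5 + M))
T(j, r) = -9 + j (T(j, r) = -4 + (j - 5) = -4 + (-5 + j) = -9 + j)
362*T(t(5), 1) = 362*(-9 + (15 + 5**2 + 8*5)) = 362*(-9 + (15 + 25 + 40)) = 362*(-9 + 80) = 362*71 = 25702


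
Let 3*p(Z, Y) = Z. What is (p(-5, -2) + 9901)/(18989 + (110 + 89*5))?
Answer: 14849/29316 ≈ 0.50652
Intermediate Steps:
p(Z, Y) = Z/3
(p(-5, -2) + 9901)/(18989 + (110 + 89*5)) = ((⅓)*(-5) + 9901)/(18989 + (110 + 89*5)) = (-5/3 + 9901)/(18989 + (110 + 445)) = 29698/(3*(18989 + 555)) = (29698/3)/19544 = (29698/3)*(1/19544) = 14849/29316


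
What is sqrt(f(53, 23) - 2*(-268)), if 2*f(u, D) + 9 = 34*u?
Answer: sqrt(5730)/2 ≈ 37.848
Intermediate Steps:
f(u, D) = -9/2 + 17*u (f(u, D) = -9/2 + (34*u)/2 = -9/2 + 17*u)
sqrt(f(53, 23) - 2*(-268)) = sqrt((-9/2 + 17*53) - 2*(-268)) = sqrt((-9/2 + 901) + 536) = sqrt(1793/2 + 536) = sqrt(2865/2) = sqrt(5730)/2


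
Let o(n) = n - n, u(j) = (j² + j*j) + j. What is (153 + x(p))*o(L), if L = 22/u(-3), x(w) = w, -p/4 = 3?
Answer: 0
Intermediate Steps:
u(j) = j + 2*j² (u(j) = (j² + j²) + j = 2*j² + j = j + 2*j²)
p = -12 (p = -4*3 = -12)
L = 22/15 (L = 22/((-3*(1 + 2*(-3)))) = 22/((-3*(1 - 6))) = 22/((-3*(-5))) = 22/15 ≈ 1.4667)
o(n) = 0
(153 + x(p))*o(L) = (153 - 12)*0 = 141*0 = 0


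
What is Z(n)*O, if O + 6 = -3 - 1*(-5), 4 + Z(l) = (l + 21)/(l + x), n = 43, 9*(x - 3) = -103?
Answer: 2672/311 ≈ 8.5916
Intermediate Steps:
x = -76/9 (x = 3 + (⅑)*(-103) = 3 - 103/9 = -76/9 ≈ -8.4444)
Z(l) = -4 + (21 + l)/(-76/9 + l) (Z(l) = -4 + (l + 21)/(l - 76/9) = -4 + (21 + l)/(-76/9 + l))
O = -4 (O = -6 + (-3 - 1*(-5)) = -6 + (-3 + 5) = -6 + 2 = -4)
Z(n)*O = ((493 - 27*43)/(-76 + 9*43))*(-4) = ((493 - 1161)/(-76 + 387))*(-4) = (-668/311)*(-4) = ((1/311)*(-668))*(-4) = -668/311*(-4) = 2672/311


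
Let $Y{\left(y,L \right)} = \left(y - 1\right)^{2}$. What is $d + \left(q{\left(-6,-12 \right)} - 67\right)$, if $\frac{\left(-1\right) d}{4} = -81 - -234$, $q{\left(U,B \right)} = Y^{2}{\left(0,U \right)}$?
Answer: $-678$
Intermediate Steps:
$Y{\left(y,L \right)} = \left(-1 + y\right)^{2}$
$q{\left(U,B \right)} = 1$ ($q{\left(U,B \right)} = \left(\left(-1 + 0\right)^{2}\right)^{2} = \left(\left(-1\right)^{2}\right)^{2} = 1^{2} = 1$)
$d = -612$ ($d = - 4 \left(-81 - -234\right) = - 4 \left(-81 + 234\right) = \left(-4\right) 153 = -612$)
$d + \left(q{\left(-6,-12 \right)} - 67\right) = -612 + \left(1 - 67\right) = -612 - 66 = -678$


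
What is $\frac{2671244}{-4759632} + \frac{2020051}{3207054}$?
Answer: $\frac{43661484419}{636016535172} \approx 0.068648$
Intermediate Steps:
$\frac{2671244}{-4759632} + \frac{2020051}{3207054} = 2671244 \left(- \frac{1}{4759632}\right) + 2020051 \cdot \frac{1}{3207054} = - \frac{667811}{1189908} + \frac{2020051}{3207054} = \frac{43661484419}{636016535172}$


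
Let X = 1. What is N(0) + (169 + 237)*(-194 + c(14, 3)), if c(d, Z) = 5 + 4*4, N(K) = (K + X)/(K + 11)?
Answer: -772617/11 ≈ -70238.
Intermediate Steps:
N(K) = (1 + K)/(11 + K) (N(K) = (K + 1)/(K + 11) = (1 + K)/(11 + K))
c(d, Z) = 21 (c(d, Z) = 5 + 16 = 21)
N(0) + (169 + 237)*(-194 + c(14, 3)) = (1 + 0)/(11 + 0) + (169 + 237)*(-194 + 21) = 1/11 + 406*(-173) = (1/11)*1 - 70238 = 1/11 - 70238 = -772617/11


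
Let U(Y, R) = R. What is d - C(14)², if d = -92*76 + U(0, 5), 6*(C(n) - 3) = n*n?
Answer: -74332/9 ≈ -8259.1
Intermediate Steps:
C(n) = 3 + n²/6 (C(n) = 3 + (n*n)/6 = 3 + n²/6)
d = -6987 (d = -92*76 + 5 = -6992 + 5 = -6987)
d - C(14)² = -6987 - (3 + (⅙)*14²)² = -6987 - (3 + (⅙)*196)² = -6987 - (3 + 98/3)² = -6987 - (107/3)² = -6987 - 1*11449/9 = -6987 - 11449/9 = -74332/9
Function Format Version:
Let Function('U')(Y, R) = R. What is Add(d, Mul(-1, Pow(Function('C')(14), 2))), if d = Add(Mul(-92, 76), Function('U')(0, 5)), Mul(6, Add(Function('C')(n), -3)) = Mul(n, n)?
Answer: Rational(-74332, 9) ≈ -8259.1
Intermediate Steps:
Function('C')(n) = Add(3, Mul(Rational(1, 6), Pow(n, 2))) (Function('C')(n) = Add(3, Mul(Rational(1, 6), Mul(n, n))) = Add(3, Mul(Rational(1, 6), Pow(n, 2))))
d = -6987 (d = Add(Mul(-92, 76), 5) = Add(-6992, 5) = -6987)
Add(d, Mul(-1, Pow(Function('C')(14), 2))) = Add(-6987, Mul(-1, Pow(Add(3, Mul(Rational(1, 6), Pow(14, 2))), 2))) = Add(-6987, Mul(-1, Pow(Add(3, Mul(Rational(1, 6), 196)), 2))) = Add(-6987, Mul(-1, Pow(Add(3, Rational(98, 3)), 2))) = Add(-6987, Mul(-1, Pow(Rational(107, 3), 2))) = Add(-6987, Mul(-1, Rational(11449, 9))) = Add(-6987, Rational(-11449, 9)) = Rational(-74332, 9)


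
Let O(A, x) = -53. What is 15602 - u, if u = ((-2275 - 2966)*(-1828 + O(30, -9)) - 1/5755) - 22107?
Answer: -56517622059/5755 ≈ -9.8206e+6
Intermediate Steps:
u = 56607411569/5755 (u = ((-2275 - 2966)*(-1828 - 53) - 1/5755) - 22107 = (-5241*(-1881) - 1*1/5755) - 22107 = (9858321 - 1/5755) - 22107 = 56734637354/5755 - 22107 = 56607411569/5755 ≈ 9.8362e+6)
15602 - u = 15602 - 1*56607411569/5755 = 15602 - 56607411569/5755 = -56517622059/5755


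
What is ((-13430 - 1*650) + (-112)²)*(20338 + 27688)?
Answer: -73767936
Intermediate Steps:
((-13430 - 1*650) + (-112)²)*(20338 + 27688) = ((-13430 - 650) + 12544)*48026 = (-14080 + 12544)*48026 = -1536*48026 = -73767936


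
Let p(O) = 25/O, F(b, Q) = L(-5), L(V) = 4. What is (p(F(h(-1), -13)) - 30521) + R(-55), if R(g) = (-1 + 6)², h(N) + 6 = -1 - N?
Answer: -121959/4 ≈ -30490.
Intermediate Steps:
h(N) = -7 - N (h(N) = -6 + (-1 - N) = -7 - N)
F(b, Q) = 4
R(g) = 25 (R(g) = 5² = 25)
(p(F(h(-1), -13)) - 30521) + R(-55) = (25/4 - 30521) + 25 = -122059/4 + 25 = -121959/4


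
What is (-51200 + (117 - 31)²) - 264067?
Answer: -307871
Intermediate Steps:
(-51200 + (117 - 31)²) - 264067 = (-51200 + 86²) - 264067 = (-51200 + 7396) - 264067 = -43804 - 264067 = -307871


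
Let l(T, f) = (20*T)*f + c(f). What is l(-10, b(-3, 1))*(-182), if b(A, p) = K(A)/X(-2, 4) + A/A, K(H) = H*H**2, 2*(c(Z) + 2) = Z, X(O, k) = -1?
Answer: 1017016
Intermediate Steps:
c(Z) = -2 + Z/2
K(H) = H**3
b(A, p) = 1 - A**3 (b(A, p) = A**3/(-1) + A/A = A**3*(-1) + 1 = -A**3 + 1 = 1 - A**3)
l(T, f) = -2 + f/2 + 20*T*f (l(T, f) = (20*T)*f + (-2 + f/2) = 20*T*f + (-2 + f/2) = -2 + f/2 + 20*T*f)
l(-10, b(-3, 1))*(-182) = (-2 + (1 - 1*(-3)**3)/2 + 20*(-10)*(1 - 1*(-3)**3))*(-182) = (-2 + (1 - 1*(-27))/2 + 20*(-10)*(1 - 1*(-27)))*(-182) = (-2 + (1 + 27)/2 + 20*(-10)*(1 + 27))*(-182) = (-2 + (1/2)*28 + 20*(-10)*28)*(-182) = (-2 + 14 - 5600)*(-182) = -5588*(-182) = 1017016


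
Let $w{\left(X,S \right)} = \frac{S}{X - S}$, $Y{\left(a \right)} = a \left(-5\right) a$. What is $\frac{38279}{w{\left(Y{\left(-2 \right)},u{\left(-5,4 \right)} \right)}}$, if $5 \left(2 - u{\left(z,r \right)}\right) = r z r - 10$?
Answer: $-76558$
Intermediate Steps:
$u{\left(z,r \right)} = 4 - \frac{z r^{2}}{5}$ ($u{\left(z,r \right)} = 2 - \frac{r z r - 10}{5} = 2 - \frac{z r^{2} - 10}{5} = 2 - \frac{-10 + z r^{2}}{5} = 2 - \left(-2 + \frac{z r^{2}}{5}\right) = 4 - \frac{z r^{2}}{5}$)
$Y{\left(a \right)} = - 5 a^{2}$ ($Y{\left(a \right)} = - 5 a a = - 5 a^{2}$)
$\frac{38279}{w{\left(Y{\left(-2 \right)},u{\left(-5,4 \right)} \right)}} = \frac{38279}{\left(-1\right) \left(4 - - 4^{2}\right) \frac{1}{\left(4 - - 4^{2}\right) - - 5 \left(-2\right)^{2}}} = \frac{38279}{\left(-1\right) \left(4 - \left(-1\right) 16\right) \frac{1}{\left(4 - \left(-1\right) 16\right) - \left(-5\right) 4}} = \frac{38279}{\left(-1\right) \left(4 + 16\right) \frac{1}{\left(4 + 16\right) - -20}} = \frac{38279}{\left(-1\right) 20 \frac{1}{20 + 20}} = \frac{38279}{\left(-1\right) 20 \cdot \frac{1}{40}} = \frac{38279}{- \frac{1}{2}} = 38279 \left(-2\right) = -76558$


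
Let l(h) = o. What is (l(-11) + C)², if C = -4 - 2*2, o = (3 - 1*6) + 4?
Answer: 49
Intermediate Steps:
o = 1 (o = (3 - 6) + 4 = -3 + 4 = 1)
C = -8 (C = -4 - 4 = -8)
l(h) = 1
(l(-11) + C)² = (1 - 8)² = (-7)² = 49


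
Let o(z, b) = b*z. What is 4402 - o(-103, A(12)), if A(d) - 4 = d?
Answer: 6050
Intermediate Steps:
A(d) = 4 + d
4402 - o(-103, A(12)) = 4402 - (4 + 12)*(-103) = 4402 - 16*(-103) = 4402 - 1*(-1648) = 4402 + 1648 = 6050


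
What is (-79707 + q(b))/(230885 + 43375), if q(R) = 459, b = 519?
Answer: -6604/22855 ≈ -0.28895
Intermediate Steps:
(-79707 + q(b))/(230885 + 43375) = (-79707 + 459)/(230885 + 43375) = -79248/274260 = -79248*1/274260 = -6604/22855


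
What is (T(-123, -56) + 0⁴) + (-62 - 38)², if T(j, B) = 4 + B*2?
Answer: 9892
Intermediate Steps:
T(j, B) = 4 + 2*B
(T(-123, -56) + 0⁴) + (-62 - 38)² = ((4 + 2*(-56)) + 0⁴) + (-62 - 38)² = ((4 - 112) + 0) + (-100)² = (-108 + 0) + 10000 = -108 + 10000 = 9892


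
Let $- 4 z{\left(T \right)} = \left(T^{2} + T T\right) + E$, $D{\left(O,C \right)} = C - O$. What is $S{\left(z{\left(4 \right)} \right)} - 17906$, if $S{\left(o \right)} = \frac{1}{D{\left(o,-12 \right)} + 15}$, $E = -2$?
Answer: $- \frac{376024}{21} \approx -17906.0$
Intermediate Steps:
$z{\left(T \right)} = \frac{1}{2} - \frac{T^{2}}{2}$ ($z{\left(T \right)} = - \frac{\left(T^{2} + T T\right) - 2}{4} = - \frac{\left(T^{2} + T^{2}\right) - 2}{4} = - \frac{2 T^{2} - 2}{4} = - \frac{-2 + 2 T^{2}}{4} = \frac{1}{2} - \frac{T^{2}}{2}$)
$S{\left(o \right)} = \frac{1}{3 - o}$ ($S{\left(o \right)} = \frac{1}{\left(-12 - o\right) + 15} = \frac{1}{3 - o}$)
$S{\left(z{\left(4 \right)} \right)} - 17906 = - \frac{1}{-3 + \left(\frac{1}{2} - \frac{4^{2}}{2}\right)} - 17906 = - \frac{1}{-3 + \left(\frac{1}{2} - 8\right)} - 17906 = - \frac{1}{-3 - \frac{15}{2}} - 17906 = - \frac{1}{- \frac{21}{2}} - 17906 = \left(-1\right) \left(- \frac{2}{21}\right) - 17906 = \frac{2}{21} - 17906 = - \frac{376024}{21}$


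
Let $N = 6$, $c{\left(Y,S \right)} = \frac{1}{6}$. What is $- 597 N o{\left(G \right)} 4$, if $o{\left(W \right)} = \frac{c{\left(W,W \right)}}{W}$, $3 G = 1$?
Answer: $-7164$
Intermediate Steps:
$c{\left(Y,S \right)} = \frac{1}{6}$
$G = \frac{1}{3}$ ($G = \frac{1}{3} \cdot 1 = \frac{1}{3} \approx 0.33333$)
$o{\left(W \right)} = \frac{1}{6 W}$
$- 597 N o{\left(G \right)} 4 = - 597 \cdot 6 \frac{\frac{1}{\frac{1}{3}}}{6} \cdot 4 = - 597 \cdot 6 \cdot \frac{1}{6} \cdot 3 \cdot 4 = - 597 \cdot 6 \cdot \frac{1}{2} \cdot 4 = - 597 \cdot 3 \cdot 4 = \left(-597\right) 12 = -7164$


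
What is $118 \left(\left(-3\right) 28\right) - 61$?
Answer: $-9973$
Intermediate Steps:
$118 \left(\left(-3\right) 28\right) - 61 = 118 \left(-84\right) - 61 = -9912 - 61 = -9973$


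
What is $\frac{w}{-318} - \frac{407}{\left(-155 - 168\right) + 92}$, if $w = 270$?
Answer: $\frac{1016}{1113} \approx 0.91285$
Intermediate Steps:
$\frac{w}{-318} - \frac{407}{\left(-155 - 168\right) + 92} = \frac{270}{-318} - \frac{407}{\left(-155 - 168\right) + 92} = 270 \left(- \frac{1}{318}\right) - \frac{407}{-323 + 92} = - \frac{45}{53} - \frac{407}{-231} = - \frac{45}{53} - - \frac{37}{21} = - \frac{45}{53} + \frac{37}{21} = \frac{1016}{1113}$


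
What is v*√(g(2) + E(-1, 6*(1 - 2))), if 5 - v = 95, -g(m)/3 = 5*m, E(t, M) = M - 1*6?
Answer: -90*I*√42 ≈ -583.27*I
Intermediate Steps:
E(t, M) = -6 + M (E(t, M) = M - 6 = -6 + M)
g(m) = -15*m
v = -90 (v = 5 - 1*95 = 5 - 95 = -90)
v*√(g(2) + E(-1, 6*(1 - 2))) = -90*√(-15*2 + (-6 + 6*(1 - 2))) = -90*√(-30 + (-6 + 6*(-1))) = -90*√(-30 + (-6 - 6)) = -90*√(-30 - 12) = -90*I*√42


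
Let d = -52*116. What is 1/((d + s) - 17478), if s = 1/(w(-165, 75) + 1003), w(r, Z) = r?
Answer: -838/19701379 ≈ -4.2535e-5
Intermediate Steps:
d = -6032
s = 1/838 (s = 1/(-165 + 1003) = 1/838 ≈ 0.0011933)
1/((d + s) - 17478) = 1/((-6032 + 1/838) - 17478) = 1/(-5054815/838 - 17478) = 1/(-19701379/838) = -838/19701379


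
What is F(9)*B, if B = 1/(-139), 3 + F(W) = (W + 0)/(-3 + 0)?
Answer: 6/139 ≈ 0.043165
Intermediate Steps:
F(W) = -3 - W/3 (F(W) = -3 + (W + 0)/(-3 + 0) = -3 + W/(-3) = -3 + W*(-1/3) = -3 - W/3)
B = -1/139 ≈ -0.0071942
F(9)*B = (-3 - 1/3*9)*(-1/139) = (-3 - 3)*(-1/139) = -6*(-1/139) = 6/139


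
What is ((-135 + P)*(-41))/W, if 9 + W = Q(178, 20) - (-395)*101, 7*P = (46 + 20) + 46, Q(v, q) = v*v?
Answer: 287/4210 ≈ 0.068171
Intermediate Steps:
Q(v, q) = v²
P = 16 (P = ((46 + 20) + 46)/7 = (66 + 46)/7 = (⅐)*112 = 16)
W = 71570 (W = -9 + (178² - (-395)*101) = -9 + (31684 - 1*(-39895)) = -9 + (31684 + 39895) = -9 + 71579 = 71570)
((-135 + P)*(-41))/W = ((-135 + 16)*(-41))/71570 = -119*(-41)*(1/71570) = 4879*(1/71570) = 287/4210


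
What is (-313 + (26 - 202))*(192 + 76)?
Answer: -131052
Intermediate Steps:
(-313 + (26 - 202))*(192 + 76) = (-313 - 176)*268 = -489*268 = -131052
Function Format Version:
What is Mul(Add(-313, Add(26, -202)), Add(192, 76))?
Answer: -131052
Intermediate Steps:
Mul(Add(-313, Add(26, -202)), Add(192, 76)) = Mul(Add(-313, -176), 268) = Mul(-489, 268) = -131052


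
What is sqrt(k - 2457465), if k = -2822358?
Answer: 9*I*sqrt(65183) ≈ 2297.8*I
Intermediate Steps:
sqrt(k - 2457465) = sqrt(-2822358 - 2457465) = sqrt(-5279823) = 9*I*sqrt(65183)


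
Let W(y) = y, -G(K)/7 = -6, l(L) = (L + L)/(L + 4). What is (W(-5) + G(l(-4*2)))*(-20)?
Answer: -740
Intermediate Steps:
l(L) = 2*L/(4 + L) (l(L) = (2*L)/(4 + L) = 2*L/(4 + L))
G(K) = 42 (G(K) = -7*(-6) = 42)
(W(-5) + G(l(-4*2)))*(-20) = (-5 + 42)*(-20) = 37*(-20) = -740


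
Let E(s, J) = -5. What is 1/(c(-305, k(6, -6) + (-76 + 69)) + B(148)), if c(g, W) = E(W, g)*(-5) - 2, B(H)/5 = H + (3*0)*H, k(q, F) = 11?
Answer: 1/763 ≈ 0.0013106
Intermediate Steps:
B(H) = 5*H (B(H) = 5*(H + (3*0)*H) = 5*(H + 0*H) = 5*(H + 0) = 5*H)
c(g, W) = 23 (c(g, W) = -5*(-5) - 2 = 25 - 2 = 23)
1/(c(-305, k(6, -6) + (-76 + 69)) + B(148)) = 1/(23 + 5*148) = 1/(23 + 740) = 1/763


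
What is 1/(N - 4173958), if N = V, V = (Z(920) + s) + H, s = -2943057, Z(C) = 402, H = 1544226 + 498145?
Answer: -1/5074242 ≈ -1.9707e-7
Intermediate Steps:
H = 2042371
V = -900284 (V = (402 - 2943057) + 2042371 = -2942655 + 2042371 = -900284)
N = -900284
1/(N - 4173958) = 1/(-900284 - 4173958) = 1/(-5074242) = -1/5074242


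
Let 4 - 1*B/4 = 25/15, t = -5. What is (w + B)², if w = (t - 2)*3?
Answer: 1225/9 ≈ 136.11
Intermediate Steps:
B = 28/3 (B = 16 - 100/15 = 16 - 4*5/3 = 16 - 20/3 = 28/3 ≈ 9.3333)
w = -21 (w = (-5 - 2)*3 = -7*3 = -21)
(w + B)² = (-21 + 28/3)² = (-35/3)² = 1225/9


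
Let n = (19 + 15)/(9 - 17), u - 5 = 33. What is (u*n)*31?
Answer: -10013/2 ≈ -5006.5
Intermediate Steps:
u = 38 (u = 5 + 33 = 38)
n = -17/4 (n = 34/(-8) = 34*(-⅛) = -17/4 ≈ -4.2500)
(u*n)*31 = (38*(-17/4))*31 = -323/2*31 = -10013/2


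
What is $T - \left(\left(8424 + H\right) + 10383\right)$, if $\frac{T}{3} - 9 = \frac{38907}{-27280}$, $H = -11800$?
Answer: $- \frac{17321011}{2480} \approx -6984.3$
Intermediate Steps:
$T = \frac{56349}{2480}$ ($T = 27 + 3 \frac{38907}{-27280} = 27 + 3 \cdot 38907 \left(- \frac{1}{27280}\right) = 27 + 3 \left(- \frac{3537}{2480}\right) = 27 - \frac{10611}{2480} = \frac{56349}{2480} \approx 22.721$)
$T - \left(\left(8424 + H\right) + 10383\right) = \frac{56349}{2480} - \left(\left(8424 - 11800\right) + 10383\right) = \frac{56349}{2480} - \left(-3376 + 10383\right) = \frac{56349}{2480} - 7007 = - \frac{17321011}{2480}$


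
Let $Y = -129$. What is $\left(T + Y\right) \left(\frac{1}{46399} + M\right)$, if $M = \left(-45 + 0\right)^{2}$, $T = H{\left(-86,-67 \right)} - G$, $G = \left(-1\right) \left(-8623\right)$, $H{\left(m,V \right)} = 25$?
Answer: $- \frac{819971256552}{46399} \approx -1.7672 \cdot 10^{7}$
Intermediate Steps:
$G = 8623$
$T = -8598$ ($T = 25 - 8623 = -8598$)
$M = 2025$ ($M = \left(-45\right)^{2} = 2025$)
$\left(T + Y\right) \left(\frac{1}{46399} + M\right) = \left(-8598 - 129\right) \left(\frac{1}{46399} + 2025\right) = - 8727 \left(\frac{1}{46399} + 2025\right) = \left(-8727\right) \frac{93957976}{46399} = - \frac{819971256552}{46399}$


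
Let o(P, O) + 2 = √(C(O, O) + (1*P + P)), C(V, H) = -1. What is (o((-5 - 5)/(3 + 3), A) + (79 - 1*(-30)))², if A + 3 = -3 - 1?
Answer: (321 + I*√39)²/9 ≈ 11445.0 + 445.48*I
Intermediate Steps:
A = -7 (A = -3 + (-3 - 1) = -3 - 4 = -7)
o(P, O) = -2 + √(-1 + 2*P) (o(P, O) = -2 + √(-1 + (1*P + P)) = -2 + √(-1 + (P + P)) = -2 + √(-1 + 2*P))
(o((-5 - 5)/(3 + 3), A) + (79 - 1*(-30)))² = ((-2 + √(-1 + 2*((-5 - 5)/(3 + 3)))) + (79 - 1*(-30)))² = ((-2 + √(-1 + 2*(-10/6))) + (79 + 30))² = ((-2 + √(-1 + 2*(-10*⅙))) + 109)² = ((-2 + √(-1 + 2*(-5/3))) + 109)² = ((-2 + √(-1 - 10/3)) + 109)² = ((-2 + √(-13/3)) + 109)² = ((-2 + I*√39/3) + 109)² = (107 + I*√39/3)²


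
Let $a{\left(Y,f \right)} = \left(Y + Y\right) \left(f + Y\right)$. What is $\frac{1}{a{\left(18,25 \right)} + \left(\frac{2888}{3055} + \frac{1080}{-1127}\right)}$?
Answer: $\frac{3442985}{5329696156} \approx 0.000646$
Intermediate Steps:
$a{\left(Y,f \right)} = 2 Y \left(Y + f\right)$
$\frac{1}{a{\left(18,25 \right)} + \left(\frac{2888}{3055} + \frac{1080}{-1127}\right)} = \frac{1}{2 \cdot 18 \left(18 + 25\right) + \left(\frac{2888}{3055} + \frac{1080}{-1127}\right)} = \frac{1}{2 \cdot 18 \cdot 43 + \left(2888 \cdot \frac{1}{3055} + 1080 \left(- \frac{1}{1127}\right)\right)} = \frac{1}{1548 + \left(\frac{2888}{3055} - \frac{1080}{1127}\right)} = \frac{1}{1548 - \frac{44624}{3442985}} = \frac{1}{\frac{5329696156}{3442985}} = \frac{3442985}{5329696156}$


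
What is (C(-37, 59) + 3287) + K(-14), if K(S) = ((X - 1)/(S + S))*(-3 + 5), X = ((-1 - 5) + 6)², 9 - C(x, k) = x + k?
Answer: 45837/14 ≈ 3274.1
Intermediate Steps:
C(x, k) = 9 - k - x (C(x, k) = 9 - (x + k) = 9 - (k + x) = 9 + (-k - x) = 9 - k - x)
X = 0 (X = (-6 + 6)² = 0² = 0)
K(S) = -1/S (K(S) = ((0 - 1)/(S + S))*(-3 + 5) = -1/(2*S)*2 = -1/S)
(C(-37, 59) + 3287) + K(-14) = ((9 - 1*59 - 1*(-37)) + 3287) - 1/(-14) = ((9 - 59 + 37) + 3287) - 1*(-1/14) = (-13 + 3287) + 1/14 = 3274 + 1/14 = 45837/14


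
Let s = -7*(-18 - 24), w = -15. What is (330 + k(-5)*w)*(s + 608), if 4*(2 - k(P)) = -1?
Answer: 534435/2 ≈ 2.6722e+5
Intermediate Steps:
k(P) = 9/4 (k(P) = 2 - 1/4*(-1) = 2 + 1/4 = 9/4)
s = 294 (s = -7*(-42) = 294)
(330 + k(-5)*w)*(s + 608) = (330 + (9/4)*(-15))*(294 + 608) = (330 - 135/4)*902 = (1185/4)*902 = 534435/2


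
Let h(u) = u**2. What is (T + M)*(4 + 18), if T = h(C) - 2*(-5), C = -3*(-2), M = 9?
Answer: 1210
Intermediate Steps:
C = 6
T = 46 (T = 6**2 - 2*(-5) = 36 + 10 = 46)
(T + M)*(4 + 18) = (46 + 9)*(4 + 18) = 55*22 = 1210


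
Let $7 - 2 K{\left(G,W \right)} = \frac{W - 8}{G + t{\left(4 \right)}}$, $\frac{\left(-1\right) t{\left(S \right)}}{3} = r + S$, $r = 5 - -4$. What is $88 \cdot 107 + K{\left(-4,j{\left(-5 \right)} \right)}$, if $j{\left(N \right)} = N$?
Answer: $\frac{405032}{43} \approx 9419.3$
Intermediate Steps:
$r = 9$ ($r = 5 + 4 = 9$)
$t{\left(S \right)} = -27 - 3 S$ ($t{\left(S \right)} = - 3 \left(9 + S\right) = -27 - 3 S$)
$K{\left(G,W \right)} = \frac{7}{2} - \frac{-8 + W}{2 \left(-39 + G\right)}$ ($K{\left(G,W \right)} = \frac{7}{2} - \frac{\left(W - 8\right) \frac{1}{G - 39}}{2} = \frac{7}{2} - \frac{\left(-8 + W\right) \frac{1}{G - 39}}{2} = \frac{7}{2} - \frac{\left(-8 + W\right) \frac{1}{-39 + G}}{2} = \frac{7}{2} - \frac{\frac{1}{-39 + G} \left(-8 + W\right)}{2} = \frac{7}{2} - \frac{-8 + W}{2 \left(-39 + G\right)}$)
$88 \cdot 107 + K{\left(-4,j{\left(-5 \right)} \right)} = 88 \cdot 107 + \frac{-265 - -5 + 7 \left(-4\right)}{2 \left(-39 - 4\right)} = 9416 + \frac{-265 + 5 - 28}{2 \left(-43\right)} = 9416 + \frac{1}{2} \left(- \frac{1}{43}\right) \left(-288\right) = 9416 + \frac{144}{43} = \frac{405032}{43}$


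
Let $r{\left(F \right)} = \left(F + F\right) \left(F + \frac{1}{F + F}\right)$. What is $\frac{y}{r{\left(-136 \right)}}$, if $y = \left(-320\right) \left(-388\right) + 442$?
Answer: $\frac{2186}{649} \approx 3.3683$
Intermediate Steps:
$r{\left(F \right)} = 2 F \left(F + \frac{1}{2 F}\right)$
$y = 124602$ ($y = 124160 + 442 = 124602$)
$\frac{y}{r{\left(-136 \right)}} = \frac{124602}{1 + 2 \left(-136\right)^{2}} = \frac{124602}{1 + 2 \cdot 18496} = \frac{124602}{1 + 36992} = \frac{124602}{36993} = 124602 \cdot \frac{1}{36993} = \frac{2186}{649}$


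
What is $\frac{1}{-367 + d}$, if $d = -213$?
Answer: $- \frac{1}{580} \approx -0.0017241$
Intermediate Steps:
$\frac{1}{-367 + d} = \frac{1}{-367 - 213} = \frac{1}{-580} = - \frac{1}{580}$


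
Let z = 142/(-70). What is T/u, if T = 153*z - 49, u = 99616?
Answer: -6289/1743280 ≈ -0.0036076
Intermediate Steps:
z = -71/35 (z = 142*(-1/70) = -71/35 ≈ -2.0286)
T = -12578/35 (T = 153*(-71/35) - 49 = -10863/35 - 49 = -12578/35 ≈ -359.37)
T/u = -12578/35/99616 = -12578/35*1/99616 = -6289/1743280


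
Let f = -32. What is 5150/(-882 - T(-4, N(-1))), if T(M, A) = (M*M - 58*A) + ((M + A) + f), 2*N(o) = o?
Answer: -10300/1781 ≈ -5.7833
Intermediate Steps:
N(o) = o/2
T(M, A) = -32 + M + M**2 - 57*A (T(M, A) = (M*M - 58*A) + ((M + A) - 32) = (M**2 - 58*A) + ((A + M) - 32) = (M**2 - 58*A) + (-32 + A + M) = -32 + M + M**2 - 57*A)
5150/(-882 - T(-4, N(-1))) = 5150/(-882 - (-32 - 4 + (-4)**2 - 57*(-1)/2)) = 5150/(-882 - (-32 - 4 + 16 - 57*(-1/2))) = 5150/(-882 - (-32 - 4 + 16 + 57/2)) = 5150/(-882 - 1*17/2) = 5150/(-882 - 17/2) = 5150/(-1781/2) = 5150*(-2/1781) = -10300/1781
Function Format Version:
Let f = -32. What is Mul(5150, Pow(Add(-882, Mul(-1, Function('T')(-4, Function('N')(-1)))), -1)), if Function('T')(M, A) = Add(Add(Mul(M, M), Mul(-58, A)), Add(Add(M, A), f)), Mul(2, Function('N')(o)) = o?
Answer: Rational(-10300, 1781) ≈ -5.7833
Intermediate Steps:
Function('N')(o) = Mul(Rational(1, 2), o)
Function('T')(M, A) = Add(-32, M, Pow(M, 2), Mul(-57, A)) (Function('T')(M, A) = Add(Add(Mul(M, M), Mul(-58, A)), Add(Add(M, A), -32)) = Add(Add(Pow(M, 2), Mul(-58, A)), Add(Add(A, M), -32)) = Add(Add(Pow(M, 2), Mul(-58, A)), Add(-32, A, M)) = Add(-32, M, Pow(M, 2), Mul(-57, A)))
Mul(5150, Pow(Add(-882, Mul(-1, Function('T')(-4, Function('N')(-1)))), -1)) = Mul(5150, Pow(Add(-882, Mul(-1, Add(-32, -4, Pow(-4, 2), Mul(-57, Mul(Rational(1, 2), -1))))), -1)) = Mul(5150, Pow(Add(-882, Mul(-1, Add(-32, -4, 16, Mul(-57, Rational(-1, 2))))), -1)) = Mul(5150, Pow(Add(-882, Mul(-1, Add(-32, -4, 16, Rational(57, 2)))), -1)) = Mul(5150, Pow(Add(-882, Mul(-1, Rational(17, 2))), -1)) = Mul(5150, Pow(Add(-882, Rational(-17, 2)), -1)) = Mul(5150, Pow(Rational(-1781, 2), -1)) = Mul(5150, Rational(-2, 1781)) = Rational(-10300, 1781)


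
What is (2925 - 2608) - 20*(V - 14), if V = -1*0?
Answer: 597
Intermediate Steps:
V = 0
(2925 - 2608) - 20*(V - 14) = (2925 - 2608) - 20*(0 - 14) = 317 - 20*(-14) = 317 + 280 = 597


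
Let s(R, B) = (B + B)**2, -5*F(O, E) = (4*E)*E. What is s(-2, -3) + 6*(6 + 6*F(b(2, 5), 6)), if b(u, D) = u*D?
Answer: -4824/5 ≈ -964.80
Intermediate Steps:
b(u, D) = D*u
F(O, E) = -4*E**2/5 (F(O, E) = -4*E*E/5 = -4*E**2/5)
s(R, B) = 4*B**2 (s(R, B) = (2*B)**2 = 4*B**2)
s(-2, -3) + 6*(6 + 6*F(b(2, 5), 6)) = 4*(-3)**2 + 6*(6 + 6*(-4/5*6**2)) = 4*9 + 6*(6 + 6*(-4/5*36)) = 36 + 6*(6 + 6*(-144/5)) = 36 + 6*(6 - 864/5) = 36 + 6*(-834/5) = 36 - 5004/5 = -4824/5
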